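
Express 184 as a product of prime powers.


184 / 2 = 92
92 / 2 = 46
46 / 2 = 23
23 / 23 = 1
184 = 2^3 × 23


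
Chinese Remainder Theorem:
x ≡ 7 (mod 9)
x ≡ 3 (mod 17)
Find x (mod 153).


M = 9*17 = 153
M1 = M/9 = 17, M2 = M/17 = 9
M1^(-1) mod 9 = 8, M2^(-1) mod 17 = 2
x = 7*17*8 + 3*9*2 = 1006
1006 mod 153 = 88
Check: 88 mod 9 = 7 ✓, 88 mod 17 = 3 ✓

x ≡ 88 (mod 153)


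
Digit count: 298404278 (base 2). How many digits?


298404278 in base 2 = 10001110010010100100110110110
Number of digits = 29

29 digits (base 2)


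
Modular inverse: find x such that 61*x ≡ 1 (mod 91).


Use the extended Euclidean algorithm on (91, 61); each row r = 91*s + 61*t:
r=91, s=1, t=0
r=61, s=0, t=1
q=1: r=30, s=1, t=-1   [91*(1) + 61*(-1) = 30]
q=2: r=1, s=-2, t=3   [91*(-2) + 61*(3) = 1]
q=30: r=0, s=61, t=-91   [91*(61) + 61*(-91) = 0]
GCD = 1 with t = 3, so 61*(3) ≡ 1 (mod 91)
Inverse = 3 mod 91 = 3
Check: 61 * 3 = 183 ≡ 1 (mod 91)

61^(-1) ≡ 3 (mod 91)


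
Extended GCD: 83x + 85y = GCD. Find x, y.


Tabular extended Euclidean (each row: r = 83*s + 85*t):
r=83, s=1, t=0
r=85, s=0, t=1
q=0: r=83, s=1, t=0   [83*(1) + 85*(0) = 83]
q=1: r=2, s=-1, t=1   [83*(-1) + 85*(1) = 2]
q=41: r=1, s=42, t=-41   [83*(42) + 85*(-41) = 1]
q=2: r=0, s=-85, t=83   [83*(-85) + 85*(83) = 0]
GCD = 1; from the row with r=1: x=42, y=-41
Check: 83*(42) + 85*(-41) = 3486 - 3485 = 1

GCD = 1, x = 42, y = -41


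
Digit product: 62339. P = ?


6 × 2 × 3 × 3 × 9 = 972


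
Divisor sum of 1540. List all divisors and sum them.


Divisors of 1540: 1, 2, 4, 5, 7, 10, 11, 14, 20, 22, 28, 35, 44, 55, 70, 77, 110, 140, 154, 220, 308, 385, 770, 1540
Sum = 1 + 2 + 4 + 5 + 7 + 10 + 11 + 14 + 20 + 22 + 28 + 35 + 44 + 55 + 70 + 77 + 110 + 140 + 154 + 220 + 308 + 385 + 770 + 1540 = 4032

σ(1540) = 4032


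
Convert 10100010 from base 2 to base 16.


10100010 (base 2) = 162 (decimal)
162 (decimal) = A2 (base 16)


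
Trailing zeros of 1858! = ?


floor(1858/5) = 371
floor(1858/25) = 74
floor(1858/125) = 14
floor(1858/625) = 2
Total = 461

461 trailing zeros


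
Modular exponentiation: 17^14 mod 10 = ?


17^1 mod 10 = 7
17^2 mod 10 = 9
17^3 mod 10 = 3
17^4 mod 10 = 1
17^5 mod 10 = 7
17^6 mod 10 = 9
17^7 mod 10 = 3
17^8 mod 10 = 1
17^9 mod 10 = 7
17^10 mod 10 = 9
17^11 mod 10 = 3
17^12 mod 10 = 1
17^13 mod 10 = 7
17^14 mod 10 = 9


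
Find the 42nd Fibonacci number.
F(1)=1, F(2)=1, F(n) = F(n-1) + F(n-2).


Sequence: 1, 1, 2, 3, 5, 8, 13, 21, 34, 55, 89, 144, 233, 377, 610, 987, 1597, 2584, 4181, 6765, 10946, 17711, 28657, 46368, 75025, 121393, 196418, 317811, 514229, 832040, 1346269, 2178309, 3524578, 5702887, 9227465, 14930352, 24157817, 39088169, 63245986, 102334155, 165580141, 267914296
F(42) = 267914296


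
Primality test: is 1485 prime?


1485 / 3 = 495 (exact division)
1485 is NOT prime.

No, 1485 is not prime


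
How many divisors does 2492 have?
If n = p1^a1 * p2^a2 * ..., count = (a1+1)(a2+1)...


2492 = 2^2 × 7^1 × 89^1
d(2492) = (2+1) × (1+1) × (1+1) = 12

12 divisors


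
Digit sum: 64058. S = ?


6 + 4 + 0 + 5 + 8 = 23


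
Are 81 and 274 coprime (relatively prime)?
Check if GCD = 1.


Euclidean algorithm:
274 = 3 * 81 + 31
81 = 2 * 31 + 19
31 = 1 * 19 + 12
19 = 1 * 12 + 7
12 = 1 * 7 + 5
7 = 1 * 5 + 2
5 = 2 * 2 + 1
2 = 2 * 1 + 0
GCD(81, 274) = 1

Yes, coprime (GCD = 1)


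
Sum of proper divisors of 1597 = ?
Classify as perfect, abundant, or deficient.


Proper divisors: 1
Sum = 1 = 1
1 < 1597 → deficient

s(1597) = 1 (deficient)


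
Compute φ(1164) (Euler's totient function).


1164 = 2^2 × 3 × 97
Prime factors: 2, 3, 97
φ(1164) = 1164 × (1-1/2) × (1-1/3) × (1-1/97)
= 1164 × 1/2 × 2/3 × 96/97 = 384

φ(1164) = 384


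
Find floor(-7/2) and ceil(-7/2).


-7/2 = -3.5000
floor = -4
ceil = -3

floor = -4, ceil = -3


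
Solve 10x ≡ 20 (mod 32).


GCD(10, 32) = 2 divides 20
Divide: 5x ≡ 10 (mod 16)
x ≡ 2 (mod 16)


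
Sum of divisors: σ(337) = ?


Divisors of 337: 1, 337
Sum = 1 + 337 = 338

σ(337) = 338


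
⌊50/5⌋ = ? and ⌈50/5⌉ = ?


50/5 = 10.0000
floor = 10
ceil = 10

floor = 10, ceil = 10


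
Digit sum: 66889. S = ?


6 + 6 + 8 + 8 + 9 = 37


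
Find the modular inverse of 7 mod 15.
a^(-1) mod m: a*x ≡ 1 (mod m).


Use the extended Euclidean algorithm on (15, 7); each row r = 15*s + 7*t:
r=15, s=1, t=0
r=7, s=0, t=1
q=2: r=1, s=1, t=-2   [15*(1) + 7*(-2) = 1]
q=7: r=0, s=-7, t=15   [15*(-7) + 7*(15) = 0]
GCD = 1 with t = -2, so 7*(-2) ≡ 1 (mod 15)
Inverse = -2 mod 15 = 13
Check: 7 * 13 = 91 ≡ 1 (mod 15)

7^(-1) ≡ 13 (mod 15)


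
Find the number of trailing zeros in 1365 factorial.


floor(1365/5) = 273
floor(1365/25) = 54
floor(1365/125) = 10
floor(1365/625) = 2
Total = 339

339 trailing zeros


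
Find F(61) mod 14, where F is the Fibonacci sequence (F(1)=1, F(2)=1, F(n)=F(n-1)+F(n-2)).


F(k) mod 14 for k=1..61:
1, 1, 2, 3, 5, 8, 13, 7, 6, 13, 5, 4, 9, 13, 8, 7, 1, 8, 9, 3, 12, 1, 13, 0, 13, 13, 12, 11, 9, 6, 1, 7, 8, 1, 9, 10, 5, 1, 6, 7, 13, 6, 5, 11, 2, 13, 1, 0, 1, 1, 2, 3, 5, 8, 13, 7, 6, 13, 5, 4, 9
F(61) mod 14 = 9


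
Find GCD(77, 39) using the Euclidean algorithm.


77 = 1 * 39 + 38
39 = 1 * 38 + 1
38 = 38 * 1 + 0
GCD = 1


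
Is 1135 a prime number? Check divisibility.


1135 / 5 = 227 (exact division)
1135 is NOT prime.

No, 1135 is not prime


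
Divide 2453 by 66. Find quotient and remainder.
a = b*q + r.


2453 = 66 * 37 + 11
Check: 2442 + 11 = 2453

q = 37, r = 11


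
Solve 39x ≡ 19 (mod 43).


GCD(39, 43) = 1, unique solution
a^(-1) mod 43 = 32
x = 32 * 19 mod 43 = 6

x ≡ 6 (mod 43)


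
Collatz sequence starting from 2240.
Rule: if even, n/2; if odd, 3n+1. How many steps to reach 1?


2240 → 1120 → 560 → 280 → 140 → 70 → 35 → 106 → 53 → 160 → 80 → 40 → 20 → 10 → 5 → 16 → 8 → 4 → 2 → 1
Total steps = 19

19 steps


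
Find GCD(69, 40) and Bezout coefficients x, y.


Tabular extended Euclidean (each row: r = 69*s + 40*t):
r=69, s=1, t=0
r=40, s=0, t=1
q=1: r=29, s=1, t=-1   [69*(1) + 40*(-1) = 29]
q=1: r=11, s=-1, t=2   [69*(-1) + 40*(2) = 11]
q=2: r=7, s=3, t=-5   [69*(3) + 40*(-5) = 7]
q=1: r=4, s=-4, t=7   [69*(-4) + 40*(7) = 4]
q=1: r=3, s=7, t=-12   [69*(7) + 40*(-12) = 3]
q=1: r=1, s=-11, t=19   [69*(-11) + 40*(19) = 1]
q=3: r=0, s=40, t=-69   [69*(40) + 40*(-69) = 0]
GCD = 1; from the row with r=1: x=-11, y=19
Check: 69*(-11) + 40*(19) = -759 + 760 = 1

GCD = 1, x = -11, y = 19


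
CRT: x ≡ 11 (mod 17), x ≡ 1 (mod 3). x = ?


M = 17*3 = 51
M1 = M/17 = 3, M2 = M/3 = 17
M1^(-1) mod 17 = 6, M2^(-1) mod 3 = 2
x = 11*3*6 + 1*17*2 = 232
232 mod 51 = 28
Check: 28 mod 17 = 11 ✓, 28 mod 3 = 1 ✓

x ≡ 28 (mod 51)


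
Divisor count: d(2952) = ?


2952 = 2^3 × 3^2 × 41^1
d(2952) = (3+1) × (2+1) × (1+1) = 24

24 divisors


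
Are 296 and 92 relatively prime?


Euclidean algorithm:
296 = 3 * 92 + 20
92 = 4 * 20 + 12
20 = 1 * 12 + 8
12 = 1 * 8 + 4
8 = 2 * 4 + 0
GCD(296, 92) = 4

No, not coprime (GCD = 4)


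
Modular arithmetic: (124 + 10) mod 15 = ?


124 + 10 = 134
134 mod 15 = 14


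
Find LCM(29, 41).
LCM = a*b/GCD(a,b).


GCD(29, 41) = 1
LCM = 29*41/1 = 1189/1 = 1189

LCM = 1189


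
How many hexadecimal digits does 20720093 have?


20720093 in base 16 = 13C29DD
Number of digits = 7

7 digits (base 16)


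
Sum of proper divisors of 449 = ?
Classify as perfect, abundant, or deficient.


Proper divisors: 1
Sum = 1 = 1
1 < 449 → deficient

s(449) = 1 (deficient)


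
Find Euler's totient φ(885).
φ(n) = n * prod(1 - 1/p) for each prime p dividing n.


885 = 3 × 5 × 59
Prime factors: 3, 5, 59
φ(885) = 885 × (1-1/3) × (1-1/5) × (1-1/59)
= 885 × 2/3 × 4/5 × 58/59 = 464

φ(885) = 464


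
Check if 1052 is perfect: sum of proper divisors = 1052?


Proper divisors of 1052: 1, 2, 4, 263, 526
Sum = 1 + 2 + 4 + 263 + 526 = 796

No, 1052 is not perfect (796 ≠ 1052)


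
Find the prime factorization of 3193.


3193 / 31 = 103
103 / 103 = 1
3193 = 31 × 103


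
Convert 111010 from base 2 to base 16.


111010 (base 2) = 58 (decimal)
58 (decimal) = 3A (base 16)


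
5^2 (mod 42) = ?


5^1 mod 42 = 5
5^2 mod 42 = 25


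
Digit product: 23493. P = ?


2 × 3 × 4 × 9 × 3 = 648


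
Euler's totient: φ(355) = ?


355 = 5 × 71
Prime factors: 5, 71
φ(355) = 355 × (1-1/5) × (1-1/71)
= 355 × 4/5 × 70/71 = 280

φ(355) = 280


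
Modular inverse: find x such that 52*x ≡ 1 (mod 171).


Use the extended Euclidean algorithm on (171, 52); each row r = 171*s + 52*t:
r=171, s=1, t=0
r=52, s=0, t=1
q=3: r=15, s=1, t=-3   [171*(1) + 52*(-3) = 15]
q=3: r=7, s=-3, t=10   [171*(-3) + 52*(10) = 7]
q=2: r=1, s=7, t=-23   [171*(7) + 52*(-23) = 1]
q=7: r=0, s=-52, t=171   [171*(-52) + 52*(171) = 0]
GCD = 1 with t = -23, so 52*(-23) ≡ 1 (mod 171)
Inverse = -23 mod 171 = 148
Check: 52 * 148 = 7696 ≡ 1 (mod 171)

52^(-1) ≡ 148 (mod 171)


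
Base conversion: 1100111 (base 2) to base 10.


1100111 (base 2) = 103 (decimal)
103 (decimal) = 103 (base 10)


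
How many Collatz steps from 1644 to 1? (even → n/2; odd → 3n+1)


1644 → 822 → 411 → 1234 → 617 → 1852 → 926 → 463 → 1390 → 695 → 2086 → 1043 → 3130 → 1565 → 4696 → 2348 → 1174 → 587 → 1762 → 881 → 2644 → 1322 → 661 → 1984 → 992 → 496 → 248 → 124 → 62 → 31 → 94 → 47 → 142 → 71 → 214 → 107 → 322 → 161 → 484 → 242 → 121 → 364 → 182 → 91 → 274 → 137 → 412 → 206 → 103 → 310 → 155 → 466 → 233 → 700 → 350 → 175 → 526 → 263 → 790 → 395 → 1186 → 593 → 1780 → 890 → 445 → 1336 → 668 → 334 → 167 → 502 → 251 → 754 → 377 → 1132 → 566 → 283 → 850 → 425 → 1276 → 638 → 319 → 958 → 479 → 1438 → 719 → 2158 → 1079 → 3238 → 1619 → 4858 → 2429 → 7288 → 3644 → 1822 → 911 → 2734 → 1367 → 4102 → 2051 → 6154 → 3077 → 9232 → 4616 → 2308 → 1154 → 577 → 1732 → 866 → 433 → 1300 → 650 → 325 → 976 → 488 → 244 → 122 → 61 → 184 → 92 → 46 → 23 → 70 → 35 → 106 → 53 → 160 → 80 → 40 → 20 → 10 → 5 → 16 → 8 → 4 → 2 → 1
Total steps = 135

135 steps


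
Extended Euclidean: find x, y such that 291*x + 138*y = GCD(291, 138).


Tabular extended Euclidean (each row: r = 291*s + 138*t):
r=291, s=1, t=0
r=138, s=0, t=1
q=2: r=15, s=1, t=-2   [291*(1) + 138*(-2) = 15]
q=9: r=3, s=-9, t=19   [291*(-9) + 138*(19) = 3]
q=5: r=0, s=46, t=-97   [291*(46) + 138*(-97) = 0]
GCD = 3; from the row with r=3: x=-9, y=19
Check: 291*(-9) + 138*(19) = -2619 + 2622 = 3

GCD = 3, x = -9, y = 19


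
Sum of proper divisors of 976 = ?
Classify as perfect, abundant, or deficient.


Proper divisors: 1, 2, 4, 8, 16, 61, 122, 244, 488
Sum = 1 + 2 + 4 + 8 + 16 + 61 + 122 + 244 + 488 = 946
946 < 976 → deficient

s(976) = 946 (deficient)


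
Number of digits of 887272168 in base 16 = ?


887272168 in base 16 = 34E2B2E8
Number of digits = 8

8 digits (base 16)


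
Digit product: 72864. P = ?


7 × 2 × 8 × 6 × 4 = 2688


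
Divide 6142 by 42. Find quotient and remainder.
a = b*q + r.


6142 = 42 * 146 + 10
Check: 6132 + 10 = 6142

q = 146, r = 10


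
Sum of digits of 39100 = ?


3 + 9 + 1 + 0 + 0 = 13


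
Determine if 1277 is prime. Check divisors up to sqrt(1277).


Check divisors up to sqrt(1277) = 35.7351
No divisors found.
1277 is prime.

Yes, 1277 is prime


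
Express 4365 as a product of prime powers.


4365 / 3 = 1455
1455 / 3 = 485
485 / 5 = 97
97 / 97 = 1
4365 = 3^2 × 5 × 97


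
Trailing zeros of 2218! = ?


floor(2218/5) = 443
floor(2218/25) = 88
floor(2218/125) = 17
floor(2218/625) = 3
Total = 551

551 trailing zeros


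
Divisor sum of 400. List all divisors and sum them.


Divisors of 400: 1, 2, 4, 5, 8, 10, 16, 20, 25, 40, 50, 80, 100, 200, 400
Sum = 1 + 2 + 4 + 5 + 8 + 10 + 16 + 20 + 25 + 40 + 50 + 80 + 100 + 200 + 400 = 961

σ(400) = 961


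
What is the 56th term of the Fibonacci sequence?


Sequence: 1, 1, 2, 3, 5, 8, 13, 21, 34, 55, 89, 144, 233, 377, 610, 987, 1597, 2584, 4181, 6765, 10946, 17711, 28657, 46368, 75025, 121393, 196418, 317811, 514229, 832040, 1346269, 2178309, 3524578, 5702887, 9227465, 14930352, 24157817, 39088169, 63245986, 102334155, 165580141, 267914296, 433494437, 701408733, 1134903170, 1836311903, 2971215073, 4807526976, 7778742049, 12586269025, 20365011074, 32951280099, 53316291173, 86267571272, 139583862445, 225851433717
F(56) = 225851433717


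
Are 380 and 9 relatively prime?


Euclidean algorithm:
380 = 42 * 9 + 2
9 = 4 * 2 + 1
2 = 2 * 1 + 0
GCD(380, 9) = 1

Yes, coprime (GCD = 1)


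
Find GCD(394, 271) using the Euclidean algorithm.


394 = 1 * 271 + 123
271 = 2 * 123 + 25
123 = 4 * 25 + 23
25 = 1 * 23 + 2
23 = 11 * 2 + 1
2 = 2 * 1 + 0
GCD = 1


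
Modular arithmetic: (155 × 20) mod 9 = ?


155 × 20 = 3100
3100 mod 9 = 4


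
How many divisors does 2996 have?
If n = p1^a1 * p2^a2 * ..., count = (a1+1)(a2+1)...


2996 = 2^2 × 7^1 × 107^1
d(2996) = (2+1) × (1+1) × (1+1) = 12

12 divisors


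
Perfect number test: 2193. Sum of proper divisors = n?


Proper divisors of 2193: 1, 3, 17, 43, 51, 129, 731
Sum = 1 + 3 + 17 + 43 + 51 + 129 + 731 = 975

No, 2193 is not perfect (975 ≠ 2193)


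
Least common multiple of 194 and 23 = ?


GCD(194, 23) = 1
LCM = 194*23/1 = 4462/1 = 4462

LCM = 4462


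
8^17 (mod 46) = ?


8^1 mod 46 = 8
8^2 mod 46 = 18
8^3 mod 46 = 6
8^4 mod 46 = 2
8^5 mod 46 = 16
8^6 mod 46 = 36
8^7 mod 46 = 12
8^8 mod 46 = 4
8^9 mod 46 = 32
8^10 mod 46 = 26
8^11 mod 46 = 24
8^12 mod 46 = 8
8^13 mod 46 = 18
8^14 mod 46 = 6
8^15 mod 46 = 2
8^16 mod 46 = 16
8^17 mod 46 = 36


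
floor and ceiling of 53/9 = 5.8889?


53/9 = 5.8889
floor = 5
ceil = 6

floor = 5, ceil = 6


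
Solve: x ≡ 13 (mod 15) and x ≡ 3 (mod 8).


M = 15*8 = 120
M1 = M/15 = 8, M2 = M/8 = 15
M1^(-1) mod 15 = 2, M2^(-1) mod 8 = 7
x = 13*8*2 + 3*15*7 = 523
523 mod 120 = 43
Check: 43 mod 15 = 13 ✓, 43 mod 8 = 3 ✓

x ≡ 43 (mod 120)


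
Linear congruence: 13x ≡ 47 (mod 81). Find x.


GCD(13, 81) = 1, unique solution
a^(-1) mod 81 = 25
x = 25 * 47 mod 81 = 41

x ≡ 41 (mod 81)


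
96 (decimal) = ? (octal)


96 (base 10) = 96 (decimal)
96 (decimal) = 140 (base 8)


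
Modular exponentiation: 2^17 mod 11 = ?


2^1 mod 11 = 2
2^2 mod 11 = 4
2^3 mod 11 = 8
2^4 mod 11 = 5
2^5 mod 11 = 10
2^6 mod 11 = 9
2^7 mod 11 = 7
2^8 mod 11 = 3
2^9 mod 11 = 6
2^10 mod 11 = 1
2^11 mod 11 = 2
2^12 mod 11 = 4
2^13 mod 11 = 8
2^14 mod 11 = 5
2^15 mod 11 = 10
2^16 mod 11 = 9
2^17 mod 11 = 7


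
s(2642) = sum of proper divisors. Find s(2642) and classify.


Proper divisors: 1, 2, 1321
Sum = 1 + 2 + 1321 = 1324
1324 < 2642 → deficient

s(2642) = 1324 (deficient)


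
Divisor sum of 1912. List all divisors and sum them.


Divisors of 1912: 1, 2, 4, 8, 239, 478, 956, 1912
Sum = 1 + 2 + 4 + 8 + 239 + 478 + 956 + 1912 = 3600

σ(1912) = 3600


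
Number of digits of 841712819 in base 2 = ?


841712819 in base 2 = 110010001010111000010010110011
Number of digits = 30

30 digits (base 2)


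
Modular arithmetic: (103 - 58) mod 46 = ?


103 - 58 = 45
45 mod 46 = 45


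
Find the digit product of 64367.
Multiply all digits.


6 × 4 × 3 × 6 × 7 = 3024


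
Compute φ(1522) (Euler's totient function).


1522 = 2 × 761
Prime factors: 2, 761
φ(1522) = 1522 × (1-1/2) × (1-1/761)
= 1522 × 1/2 × 760/761 = 760

φ(1522) = 760


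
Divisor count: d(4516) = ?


4516 = 2^2 × 1129^1
d(4516) = (2+1) × (1+1) = 6

6 divisors


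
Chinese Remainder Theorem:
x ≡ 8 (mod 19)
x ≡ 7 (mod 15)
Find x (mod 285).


M = 19*15 = 285
M1 = M/19 = 15, M2 = M/15 = 19
M1^(-1) mod 19 = 14, M2^(-1) mod 15 = 4
x = 8*15*14 + 7*19*4 = 2212
2212 mod 285 = 217
Check: 217 mod 19 = 8 ✓, 217 mod 15 = 7 ✓

x ≡ 217 (mod 285)


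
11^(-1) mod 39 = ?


Use the extended Euclidean algorithm on (39, 11); each row r = 39*s + 11*t:
r=39, s=1, t=0
r=11, s=0, t=1
q=3: r=6, s=1, t=-3   [39*(1) + 11*(-3) = 6]
q=1: r=5, s=-1, t=4   [39*(-1) + 11*(4) = 5]
q=1: r=1, s=2, t=-7   [39*(2) + 11*(-7) = 1]
q=5: r=0, s=-11, t=39   [39*(-11) + 11*(39) = 0]
GCD = 1 with t = -7, so 11*(-7) ≡ 1 (mod 39)
Inverse = -7 mod 39 = 32
Check: 11 * 32 = 352 ≡ 1 (mod 39)

11^(-1) ≡ 32 (mod 39)


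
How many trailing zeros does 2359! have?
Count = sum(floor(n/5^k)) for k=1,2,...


floor(2359/5) = 471
floor(2359/25) = 94
floor(2359/125) = 18
floor(2359/625) = 3
Total = 586

586 trailing zeros


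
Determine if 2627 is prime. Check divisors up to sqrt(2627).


2627 / 37 = 71 (exact division)
2627 is NOT prime.

No, 2627 is not prime


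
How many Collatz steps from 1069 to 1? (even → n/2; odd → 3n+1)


1069 → 3208 → 1604 → 802 → 401 → 1204 → 602 → 301 → 904 → 452 → 226 → 113 → 340 → 170 → 85 → 256 → 128 → 64 → 32 → 16 → 8 → 4 → 2 → 1
Total steps = 23

23 steps


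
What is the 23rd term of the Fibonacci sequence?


Sequence: 1, 1, 2, 3, 5, 8, 13, 21, 34, 55, 89, 144, 233, 377, 610, 987, 1597, 2584, 4181, 6765, 10946, 17711, 28657
F(23) = 28657


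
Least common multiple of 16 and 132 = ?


GCD(16, 132) = 4
LCM = 16*132/4 = 2112/4 = 528

LCM = 528


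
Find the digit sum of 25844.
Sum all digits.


2 + 5 + 8 + 4 + 4 = 23


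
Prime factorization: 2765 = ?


2765 / 5 = 553
553 / 7 = 79
79 / 79 = 1
2765 = 5 × 7 × 79


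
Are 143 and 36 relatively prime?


Euclidean algorithm:
143 = 3 * 36 + 35
36 = 1 * 35 + 1
35 = 35 * 1 + 0
GCD(143, 36) = 1

Yes, coprime (GCD = 1)


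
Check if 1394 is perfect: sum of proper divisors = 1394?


Proper divisors of 1394: 1, 2, 17, 34, 41, 82, 697
Sum = 1 + 2 + 17 + 34 + 41 + 82 + 697 = 874

No, 1394 is not perfect (874 ≠ 1394)


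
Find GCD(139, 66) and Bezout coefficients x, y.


Tabular extended Euclidean (each row: r = 139*s + 66*t):
r=139, s=1, t=0
r=66, s=0, t=1
q=2: r=7, s=1, t=-2   [139*(1) + 66*(-2) = 7]
q=9: r=3, s=-9, t=19   [139*(-9) + 66*(19) = 3]
q=2: r=1, s=19, t=-40   [139*(19) + 66*(-40) = 1]
q=3: r=0, s=-66, t=139   [139*(-66) + 66*(139) = 0]
GCD = 1; from the row with r=1: x=19, y=-40
Check: 139*(19) + 66*(-40) = 2641 - 2640 = 1

GCD = 1, x = 19, y = -40


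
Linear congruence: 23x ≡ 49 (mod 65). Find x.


GCD(23, 65) = 1, unique solution
a^(-1) mod 65 = 17
x = 17 * 49 mod 65 = 53

x ≡ 53 (mod 65)


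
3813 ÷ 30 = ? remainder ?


3813 = 30 * 127 + 3
Check: 3810 + 3 = 3813

q = 127, r = 3


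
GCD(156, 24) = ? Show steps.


156 = 6 * 24 + 12
24 = 2 * 12 + 0
GCD = 12


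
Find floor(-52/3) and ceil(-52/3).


-52/3 = -17.3333
floor = -18
ceil = -17

floor = -18, ceil = -17


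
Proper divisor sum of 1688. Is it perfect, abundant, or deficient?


Proper divisors: 1, 2, 4, 8, 211, 422, 844
Sum = 1 + 2 + 4 + 8 + 211 + 422 + 844 = 1492
1492 < 1688 → deficient

s(1688) = 1492 (deficient)


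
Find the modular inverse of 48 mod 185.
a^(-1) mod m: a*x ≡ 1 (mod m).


Use the extended Euclidean algorithm on (185, 48); each row r = 185*s + 48*t:
r=185, s=1, t=0
r=48, s=0, t=1
q=3: r=41, s=1, t=-3   [185*(1) + 48*(-3) = 41]
q=1: r=7, s=-1, t=4   [185*(-1) + 48*(4) = 7]
q=5: r=6, s=6, t=-23   [185*(6) + 48*(-23) = 6]
q=1: r=1, s=-7, t=27   [185*(-7) + 48*(27) = 1]
q=6: r=0, s=48, t=-185   [185*(48) + 48*(-185) = 0]
GCD = 1 with t = 27, so 48*(27) ≡ 1 (mod 185)
Inverse = 27 mod 185 = 27
Check: 48 * 27 = 1296 ≡ 1 (mod 185)

48^(-1) ≡ 27 (mod 185)


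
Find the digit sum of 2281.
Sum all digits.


2 + 2 + 8 + 1 = 13


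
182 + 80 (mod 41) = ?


182 + 80 = 262
262 mod 41 = 16


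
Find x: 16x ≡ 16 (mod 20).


GCD(16, 20) = 4 divides 16
Divide: 4x ≡ 4 (mod 5)
x ≡ 1 (mod 5)


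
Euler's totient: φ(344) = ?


344 = 2^3 × 43
Prime factors: 2, 43
φ(344) = 344 × (1-1/2) × (1-1/43)
= 344 × 1/2 × 42/43 = 168

φ(344) = 168


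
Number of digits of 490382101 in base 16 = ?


490382101 in base 16 = 1D3AA315
Number of digits = 8

8 digits (base 16)


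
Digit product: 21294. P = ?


2 × 1 × 2 × 9 × 4 = 144


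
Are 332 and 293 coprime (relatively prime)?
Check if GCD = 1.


Euclidean algorithm:
332 = 1 * 293 + 39
293 = 7 * 39 + 20
39 = 1 * 20 + 19
20 = 1 * 19 + 1
19 = 19 * 1 + 0
GCD(332, 293) = 1

Yes, coprime (GCD = 1)


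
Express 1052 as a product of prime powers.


1052 / 2 = 526
526 / 2 = 263
263 / 263 = 1
1052 = 2^2 × 263


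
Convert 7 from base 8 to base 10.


7 (base 8) = 7 (decimal)
7 (decimal) = 7 (base 10)


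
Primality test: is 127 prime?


Check divisors up to sqrt(127) = 11.2694
No divisors found.
127 is prime.

Yes, 127 is prime


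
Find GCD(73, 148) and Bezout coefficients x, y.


Tabular extended Euclidean (each row: r = 73*s + 148*t):
r=73, s=1, t=0
r=148, s=0, t=1
q=0: r=73, s=1, t=0   [73*(1) + 148*(0) = 73]
q=2: r=2, s=-2, t=1   [73*(-2) + 148*(1) = 2]
q=36: r=1, s=73, t=-36   [73*(73) + 148*(-36) = 1]
q=2: r=0, s=-148, t=73   [73*(-148) + 148*(73) = 0]
GCD = 1; from the row with r=1: x=73, y=-36
Check: 73*(73) + 148*(-36) = 5329 - 5328 = 1

GCD = 1, x = 73, y = -36


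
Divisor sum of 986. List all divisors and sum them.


Divisors of 986: 1, 2, 17, 29, 34, 58, 493, 986
Sum = 1 + 2 + 17 + 29 + 34 + 58 + 493 + 986 = 1620

σ(986) = 1620


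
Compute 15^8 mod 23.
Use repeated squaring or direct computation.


15^1 mod 23 = 15
15^2 mod 23 = 18
15^3 mod 23 = 17
15^4 mod 23 = 2
15^5 mod 23 = 7
15^6 mod 23 = 13
15^7 mod 23 = 11
15^8 mod 23 = 4


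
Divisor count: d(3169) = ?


3169 = 3169^1
d(3169) = (1+1) = 2

2 divisors


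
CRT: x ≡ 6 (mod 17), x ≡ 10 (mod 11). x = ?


M = 17*11 = 187
M1 = M/17 = 11, M2 = M/11 = 17
M1^(-1) mod 17 = 14, M2^(-1) mod 11 = 2
x = 6*11*14 + 10*17*2 = 1264
1264 mod 187 = 142
Check: 142 mod 17 = 6 ✓, 142 mod 11 = 10 ✓

x ≡ 142 (mod 187)


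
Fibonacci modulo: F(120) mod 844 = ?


F(k) mod 844 for k=1..120:
1, 1, 2, 3, 5, 8, 13, 21, 34, 55, 89, 144, 233, 377, 610, 143, 753, 52, 805, 13, 818, 831, 805, 792, 753, 701, 610, 467, 233, 700, 89, 789, 34, 823, 13, 836, 5, 841, 2, 843, 1, 0, 1, 1, 2, 3, 5, 8, 13, 21, 34, 55, 89, 144, 233, 377, 610, 143, 753, 52, 805, 13, 818, 831, 805, 792, 753, 701, 610, 467, 233, 700, 89, 789, 34, 823, 13, 836, 5, 841, 2, 843, 1, 0, 1, 1, 2, 3, 5, 8, 13, 21, 34, 55, 89, 144, 233, 377, 610, 143, 753, 52, 805, 13, 818, 831, 805, 792, 753, 701, 610, 467, 233, 700, 89, 789, 34, 823, 13, 836
F(120) mod 844 = 836


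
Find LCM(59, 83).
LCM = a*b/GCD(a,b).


GCD(59, 83) = 1
LCM = 59*83/1 = 4897/1 = 4897

LCM = 4897


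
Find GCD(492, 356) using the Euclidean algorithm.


492 = 1 * 356 + 136
356 = 2 * 136 + 84
136 = 1 * 84 + 52
84 = 1 * 52 + 32
52 = 1 * 32 + 20
32 = 1 * 20 + 12
20 = 1 * 12 + 8
12 = 1 * 8 + 4
8 = 2 * 4 + 0
GCD = 4


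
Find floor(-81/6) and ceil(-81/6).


-81/6 = -13.5000
floor = -14
ceil = -13

floor = -14, ceil = -13


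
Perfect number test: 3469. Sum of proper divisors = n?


Proper divisors of 3469: 1
Sum = 1 = 1

No, 3469 is not perfect (1 ≠ 3469)


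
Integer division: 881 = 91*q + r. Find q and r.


881 = 91 * 9 + 62
Check: 819 + 62 = 881

q = 9, r = 62


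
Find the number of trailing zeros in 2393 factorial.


floor(2393/5) = 478
floor(2393/25) = 95
floor(2393/125) = 19
floor(2393/625) = 3
Total = 595

595 trailing zeros


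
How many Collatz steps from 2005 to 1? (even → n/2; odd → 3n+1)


2005 → 6016 → 3008 → 1504 → 752 → 376 → 188 → 94 → 47 → 142 → 71 → 214 → 107 → 322 → 161 → 484 → 242 → 121 → 364 → 182 → 91 → 274 → 137 → 412 → 206 → 103 → 310 → 155 → 466 → 233 → 700 → 350 → 175 → 526 → 263 → 790 → 395 → 1186 → 593 → 1780 → 890 → 445 → 1336 → 668 → 334 → 167 → 502 → 251 → 754 → 377 → 1132 → 566 → 283 → 850 → 425 → 1276 → 638 → 319 → 958 → 479 → 1438 → 719 → 2158 → 1079 → 3238 → 1619 → 4858 → 2429 → 7288 → 3644 → 1822 → 911 → 2734 → 1367 → 4102 → 2051 → 6154 → 3077 → 9232 → 4616 → 2308 → 1154 → 577 → 1732 → 866 → 433 → 1300 → 650 → 325 → 976 → 488 → 244 → 122 → 61 → 184 → 92 → 46 → 23 → 70 → 35 → 106 → 53 → 160 → 80 → 40 → 20 → 10 → 5 → 16 → 8 → 4 → 2 → 1
Total steps = 112

112 steps


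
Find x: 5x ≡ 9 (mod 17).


GCD(5, 17) = 1, unique solution
a^(-1) mod 17 = 7
x = 7 * 9 mod 17 = 12

x ≡ 12 (mod 17)


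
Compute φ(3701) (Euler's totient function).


3701 = 3701
Prime factors: 3701
φ(3701) = 3701 × (1-1/3701)
= 3701 × 3700/3701 = 3700

φ(3701) = 3700


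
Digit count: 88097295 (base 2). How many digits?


88097295 in base 2 = 101010000000100001000001111
Number of digits = 27

27 digits (base 2)


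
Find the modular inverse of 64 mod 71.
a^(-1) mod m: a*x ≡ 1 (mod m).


Use the extended Euclidean algorithm on (71, 64); each row r = 71*s + 64*t:
r=71, s=1, t=0
r=64, s=0, t=1
q=1: r=7, s=1, t=-1   [71*(1) + 64*(-1) = 7]
q=9: r=1, s=-9, t=10   [71*(-9) + 64*(10) = 1]
q=7: r=0, s=64, t=-71   [71*(64) + 64*(-71) = 0]
GCD = 1 with t = 10, so 64*(10) ≡ 1 (mod 71)
Inverse = 10 mod 71 = 10
Check: 64 * 10 = 640 ≡ 1 (mod 71)

64^(-1) ≡ 10 (mod 71)


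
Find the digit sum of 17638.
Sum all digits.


1 + 7 + 6 + 3 + 8 = 25


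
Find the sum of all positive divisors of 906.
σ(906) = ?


Divisors of 906: 1, 2, 3, 6, 151, 302, 453, 906
Sum = 1 + 2 + 3 + 6 + 151 + 302 + 453 + 906 = 1824

σ(906) = 1824


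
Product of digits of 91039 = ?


9 × 1 × 0 × 3 × 9 = 0


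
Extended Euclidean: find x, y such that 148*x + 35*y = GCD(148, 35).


Tabular extended Euclidean (each row: r = 148*s + 35*t):
r=148, s=1, t=0
r=35, s=0, t=1
q=4: r=8, s=1, t=-4   [148*(1) + 35*(-4) = 8]
q=4: r=3, s=-4, t=17   [148*(-4) + 35*(17) = 3]
q=2: r=2, s=9, t=-38   [148*(9) + 35*(-38) = 2]
q=1: r=1, s=-13, t=55   [148*(-13) + 35*(55) = 1]
q=2: r=0, s=35, t=-148   [148*(35) + 35*(-148) = 0]
GCD = 1; from the row with r=1: x=-13, y=55
Check: 148*(-13) + 35*(55) = -1924 + 1925 = 1

GCD = 1, x = -13, y = 55


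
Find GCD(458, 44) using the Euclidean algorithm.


458 = 10 * 44 + 18
44 = 2 * 18 + 8
18 = 2 * 8 + 2
8 = 4 * 2 + 0
GCD = 2


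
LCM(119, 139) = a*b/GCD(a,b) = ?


GCD(119, 139) = 1
LCM = 119*139/1 = 16541/1 = 16541

LCM = 16541


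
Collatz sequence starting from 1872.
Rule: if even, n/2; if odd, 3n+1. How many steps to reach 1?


1872 → 936 → 468 → 234 → 117 → 352 → 176 → 88 → 44 → 22 → 11 → 34 → 17 → 52 → 26 → 13 → 40 → 20 → 10 → 5 → 16 → 8 → 4 → 2 → 1
Total steps = 24

24 steps


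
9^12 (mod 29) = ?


9^1 mod 29 = 9
9^2 mod 29 = 23
9^3 mod 29 = 4
9^4 mod 29 = 7
9^5 mod 29 = 5
9^6 mod 29 = 16
9^7 mod 29 = 28
9^8 mod 29 = 20
9^9 mod 29 = 6
9^10 mod 29 = 25
9^11 mod 29 = 22
9^12 mod 29 = 24


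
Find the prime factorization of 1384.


1384 / 2 = 692
692 / 2 = 346
346 / 2 = 173
173 / 173 = 1
1384 = 2^3 × 173


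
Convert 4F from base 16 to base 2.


4F (base 16) = 79 (decimal)
79 (decimal) = 1001111 (base 2)


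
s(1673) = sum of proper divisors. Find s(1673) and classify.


Proper divisors: 1, 7, 239
Sum = 1 + 7 + 239 = 247
247 < 1673 → deficient

s(1673) = 247 (deficient)


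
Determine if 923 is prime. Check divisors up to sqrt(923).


923 / 13 = 71 (exact division)
923 is NOT prime.

No, 923 is not prime


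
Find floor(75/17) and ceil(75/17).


75/17 = 4.4118
floor = 4
ceil = 5

floor = 4, ceil = 5


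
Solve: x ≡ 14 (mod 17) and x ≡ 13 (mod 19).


M = 17*19 = 323
M1 = M/17 = 19, M2 = M/19 = 17
M1^(-1) mod 17 = 9, M2^(-1) mod 19 = 9
x = 14*19*9 + 13*17*9 = 4383
4383 mod 323 = 184
Check: 184 mod 17 = 14 ✓, 184 mod 19 = 13 ✓

x ≡ 184 (mod 323)


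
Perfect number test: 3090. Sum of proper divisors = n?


Proper divisors of 3090: 1, 2, 3, 5, 6, 10, 15, 30, 103, 206, 309, 515, 618, 1030, 1545
Sum = 1 + 2 + 3 + 5 + 6 + 10 + 15 + 30 + 103 + 206 + 309 + 515 + 618 + 1030 + 1545 = 4398

No, 3090 is not perfect (4398 ≠ 3090)


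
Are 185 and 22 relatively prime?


Euclidean algorithm:
185 = 8 * 22 + 9
22 = 2 * 9 + 4
9 = 2 * 4 + 1
4 = 4 * 1 + 0
GCD(185, 22) = 1

Yes, coprime (GCD = 1)


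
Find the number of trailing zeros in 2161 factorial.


floor(2161/5) = 432
floor(2161/25) = 86
floor(2161/125) = 17
floor(2161/625) = 3
Total = 538

538 trailing zeros


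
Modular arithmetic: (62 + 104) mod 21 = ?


62 + 104 = 166
166 mod 21 = 19


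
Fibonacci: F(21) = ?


Sequence: 1, 1, 2, 3, 5, 8, 13, 21, 34, 55, 89, 144, 233, 377, 610, 987, 1597, 2584, 4181, 6765, 10946
F(21) = 10946


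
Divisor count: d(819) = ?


819 = 3^2 × 7^1 × 13^1
d(819) = (2+1) × (1+1) × (1+1) = 12

12 divisors


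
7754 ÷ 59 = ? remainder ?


7754 = 59 * 131 + 25
Check: 7729 + 25 = 7754

q = 131, r = 25


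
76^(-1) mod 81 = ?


Use the extended Euclidean algorithm on (81, 76); each row r = 81*s + 76*t:
r=81, s=1, t=0
r=76, s=0, t=1
q=1: r=5, s=1, t=-1   [81*(1) + 76*(-1) = 5]
q=15: r=1, s=-15, t=16   [81*(-15) + 76*(16) = 1]
q=5: r=0, s=76, t=-81   [81*(76) + 76*(-81) = 0]
GCD = 1 with t = 16, so 76*(16) ≡ 1 (mod 81)
Inverse = 16 mod 81 = 16
Check: 76 * 16 = 1216 ≡ 1 (mod 81)

76^(-1) ≡ 16 (mod 81)


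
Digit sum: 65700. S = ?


6 + 5 + 7 + 0 + 0 = 18


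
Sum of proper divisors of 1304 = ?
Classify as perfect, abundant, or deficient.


Proper divisors: 1, 2, 4, 8, 163, 326, 652
Sum = 1 + 2 + 4 + 8 + 163 + 326 + 652 = 1156
1156 < 1304 → deficient

s(1304) = 1156 (deficient)


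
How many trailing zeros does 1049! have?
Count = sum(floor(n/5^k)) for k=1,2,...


floor(1049/5) = 209
floor(1049/25) = 41
floor(1049/125) = 8
floor(1049/625) = 1
Total = 259

259 trailing zeros


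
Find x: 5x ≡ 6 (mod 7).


GCD(5, 7) = 1, unique solution
a^(-1) mod 7 = 3
x = 3 * 6 mod 7 = 4

x ≡ 4 (mod 7)


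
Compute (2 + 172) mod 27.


2 + 172 = 174
174 mod 27 = 12


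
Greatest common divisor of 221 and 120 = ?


221 = 1 * 120 + 101
120 = 1 * 101 + 19
101 = 5 * 19 + 6
19 = 3 * 6 + 1
6 = 6 * 1 + 0
GCD = 1


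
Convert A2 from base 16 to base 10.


A2 (base 16) = 162 (decimal)
162 (decimal) = 162 (base 10)


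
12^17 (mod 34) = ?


12^1 mod 34 = 12
12^2 mod 34 = 8
12^3 mod 34 = 28
12^4 mod 34 = 30
12^5 mod 34 = 20
12^6 mod 34 = 2
12^7 mod 34 = 24
12^8 mod 34 = 16
12^9 mod 34 = 22
12^10 mod 34 = 26
12^11 mod 34 = 6
12^12 mod 34 = 4
12^13 mod 34 = 14
12^14 mod 34 = 32
12^15 mod 34 = 10
12^16 mod 34 = 18
12^17 mod 34 = 12


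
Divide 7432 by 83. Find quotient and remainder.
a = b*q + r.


7432 = 83 * 89 + 45
Check: 7387 + 45 = 7432

q = 89, r = 45


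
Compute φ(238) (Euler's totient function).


238 = 2 × 7 × 17
Prime factors: 2, 7, 17
φ(238) = 238 × (1-1/2) × (1-1/7) × (1-1/17)
= 238 × 1/2 × 6/7 × 16/17 = 96

φ(238) = 96


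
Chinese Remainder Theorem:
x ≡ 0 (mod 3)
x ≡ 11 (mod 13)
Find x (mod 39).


M = 3*13 = 39
M1 = M/3 = 13, M2 = M/13 = 3
M1^(-1) mod 3 = 1, M2^(-1) mod 13 = 9
x = 0*13*1 + 11*3*9 = 297
297 mod 39 = 24
Check: 24 mod 3 = 0 ✓, 24 mod 13 = 11 ✓

x ≡ 24 (mod 39)


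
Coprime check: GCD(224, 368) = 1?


Euclidean algorithm:
368 = 1 * 224 + 144
224 = 1 * 144 + 80
144 = 1 * 80 + 64
80 = 1 * 64 + 16
64 = 4 * 16 + 0
GCD(224, 368) = 16

No, not coprime (GCD = 16)


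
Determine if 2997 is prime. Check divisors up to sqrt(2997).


2997 / 3 = 999 (exact division)
2997 is NOT prime.

No, 2997 is not prime


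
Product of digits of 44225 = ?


4 × 4 × 2 × 2 × 5 = 320


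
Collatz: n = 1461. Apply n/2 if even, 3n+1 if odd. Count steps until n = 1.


1461 → 4384 → 2192 → 1096 → 548 → 274 → 137 → 412 → 206 → 103 → 310 → 155 → 466 → 233 → 700 → 350 → 175 → 526 → 263 → 790 → 395 → 1186 → 593 → 1780 → 890 → 445 → 1336 → 668 → 334 → 167 → 502 → 251 → 754 → 377 → 1132 → 566 → 283 → 850 → 425 → 1276 → 638 → 319 → 958 → 479 → 1438 → 719 → 2158 → 1079 → 3238 → 1619 → 4858 → 2429 → 7288 → 3644 → 1822 → 911 → 2734 → 1367 → 4102 → 2051 → 6154 → 3077 → 9232 → 4616 → 2308 → 1154 → 577 → 1732 → 866 → 433 → 1300 → 650 → 325 → 976 → 488 → 244 → 122 → 61 → 184 → 92 → 46 → 23 → 70 → 35 → 106 → 53 → 160 → 80 → 40 → 20 → 10 → 5 → 16 → 8 → 4 → 2 → 1
Total steps = 96

96 steps


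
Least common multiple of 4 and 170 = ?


GCD(4, 170) = 2
LCM = 4*170/2 = 680/2 = 340

LCM = 340


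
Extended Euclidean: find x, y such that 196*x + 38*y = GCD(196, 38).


Tabular extended Euclidean (each row: r = 196*s + 38*t):
r=196, s=1, t=0
r=38, s=0, t=1
q=5: r=6, s=1, t=-5   [196*(1) + 38*(-5) = 6]
q=6: r=2, s=-6, t=31   [196*(-6) + 38*(31) = 2]
q=3: r=0, s=19, t=-98   [196*(19) + 38*(-98) = 0]
GCD = 2; from the row with r=2: x=-6, y=31
Check: 196*(-6) + 38*(31) = -1176 + 1178 = 2

GCD = 2, x = -6, y = 31


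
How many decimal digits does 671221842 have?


671221842 has 9 digits in base 10
floor(log10(671221842)) + 1 = floor(8.8269) + 1 = 9

9 digits (base 10)


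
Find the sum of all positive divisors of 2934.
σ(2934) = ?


Divisors of 2934: 1, 2, 3, 6, 9, 18, 163, 326, 489, 978, 1467, 2934
Sum = 1 + 2 + 3 + 6 + 9 + 18 + 163 + 326 + 489 + 978 + 1467 + 2934 = 6396

σ(2934) = 6396


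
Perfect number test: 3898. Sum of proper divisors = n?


Proper divisors of 3898: 1, 2, 1949
Sum = 1 + 2 + 1949 = 1952

No, 3898 is not perfect (1952 ≠ 3898)


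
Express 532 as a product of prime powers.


532 / 2 = 266
266 / 2 = 133
133 / 7 = 19
19 / 19 = 1
532 = 2^2 × 7 × 19


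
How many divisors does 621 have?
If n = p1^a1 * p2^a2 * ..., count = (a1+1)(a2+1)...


621 = 3^3 × 23^1
d(621) = (3+1) × (1+1) = 8

8 divisors


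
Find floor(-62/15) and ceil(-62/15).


-62/15 = -4.1333
floor = -5
ceil = -4

floor = -5, ceil = -4


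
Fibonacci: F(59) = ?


Sequence: 1, 1, 2, 3, 5, 8, 13, 21, 34, 55, 89, 144, 233, 377, 610, 987, 1597, 2584, 4181, 6765, 10946, 17711, 28657, 46368, 75025, 121393, 196418, 317811, 514229, 832040, 1346269, 2178309, 3524578, 5702887, 9227465, 14930352, 24157817, 39088169, 63245986, 102334155, 165580141, 267914296, 433494437, 701408733, 1134903170, 1836311903, 2971215073, 4807526976, 7778742049, 12586269025, 20365011074, 32951280099, 53316291173, 86267571272, 139583862445, 225851433717, 365435296162, 591286729879, 956722026041
F(59) = 956722026041


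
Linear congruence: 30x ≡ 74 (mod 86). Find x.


GCD(30, 86) = 2 divides 74
Divide: 15x ≡ 37 (mod 43)
x ≡ 34 (mod 43)


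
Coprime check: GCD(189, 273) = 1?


Euclidean algorithm:
273 = 1 * 189 + 84
189 = 2 * 84 + 21
84 = 4 * 21 + 0
GCD(189, 273) = 21

No, not coprime (GCD = 21)


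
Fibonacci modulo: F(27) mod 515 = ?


F(k) mod 515 for k=1..27:
1, 1, 2, 3, 5, 8, 13, 21, 34, 55, 89, 144, 233, 377, 95, 472, 52, 9, 61, 70, 131, 201, 332, 18, 350, 368, 203
F(27) mod 515 = 203


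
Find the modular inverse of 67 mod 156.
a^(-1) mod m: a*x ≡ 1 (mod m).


Use the extended Euclidean algorithm on (156, 67); each row r = 156*s + 67*t:
r=156, s=1, t=0
r=67, s=0, t=1
q=2: r=22, s=1, t=-2   [156*(1) + 67*(-2) = 22]
q=3: r=1, s=-3, t=7   [156*(-3) + 67*(7) = 1]
q=22: r=0, s=67, t=-156   [156*(67) + 67*(-156) = 0]
GCD = 1 with t = 7, so 67*(7) ≡ 1 (mod 156)
Inverse = 7 mod 156 = 7
Check: 67 * 7 = 469 ≡ 1 (mod 156)

67^(-1) ≡ 7 (mod 156)


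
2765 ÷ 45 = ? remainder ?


2765 = 45 * 61 + 20
Check: 2745 + 20 = 2765

q = 61, r = 20


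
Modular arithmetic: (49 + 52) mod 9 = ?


49 + 52 = 101
101 mod 9 = 2


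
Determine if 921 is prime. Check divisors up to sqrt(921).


921 / 3 = 307 (exact division)
921 is NOT prime.

No, 921 is not prime


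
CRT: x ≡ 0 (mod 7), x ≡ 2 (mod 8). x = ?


M = 7*8 = 56
M1 = M/7 = 8, M2 = M/8 = 7
M1^(-1) mod 7 = 1, M2^(-1) mod 8 = 7
x = 0*8*1 + 2*7*7 = 98
98 mod 56 = 42
Check: 42 mod 7 = 0 ✓, 42 mod 8 = 2 ✓

x ≡ 42 (mod 56)


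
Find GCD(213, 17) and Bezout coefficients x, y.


Tabular extended Euclidean (each row: r = 213*s + 17*t):
r=213, s=1, t=0
r=17, s=0, t=1
q=12: r=9, s=1, t=-12   [213*(1) + 17*(-12) = 9]
q=1: r=8, s=-1, t=13   [213*(-1) + 17*(13) = 8]
q=1: r=1, s=2, t=-25   [213*(2) + 17*(-25) = 1]
q=8: r=0, s=-17, t=213   [213*(-17) + 17*(213) = 0]
GCD = 1; from the row with r=1: x=2, y=-25
Check: 213*(2) + 17*(-25) = 426 - 425 = 1

GCD = 1, x = 2, y = -25


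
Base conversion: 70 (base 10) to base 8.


70 (base 10) = 70 (decimal)
70 (decimal) = 106 (base 8)


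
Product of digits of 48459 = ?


4 × 8 × 4 × 5 × 9 = 5760


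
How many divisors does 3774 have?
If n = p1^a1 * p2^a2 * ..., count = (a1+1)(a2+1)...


3774 = 2^1 × 3^1 × 17^1 × 37^1
d(3774) = (1+1) × (1+1) × (1+1) × (1+1) = 16

16 divisors


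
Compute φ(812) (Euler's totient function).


812 = 2^2 × 7 × 29
Prime factors: 2, 7, 29
φ(812) = 812 × (1-1/2) × (1-1/7) × (1-1/29)
= 812 × 1/2 × 6/7 × 28/29 = 336

φ(812) = 336


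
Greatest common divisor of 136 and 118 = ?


136 = 1 * 118 + 18
118 = 6 * 18 + 10
18 = 1 * 10 + 8
10 = 1 * 8 + 2
8 = 4 * 2 + 0
GCD = 2


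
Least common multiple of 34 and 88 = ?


GCD(34, 88) = 2
LCM = 34*88/2 = 2992/2 = 1496

LCM = 1496


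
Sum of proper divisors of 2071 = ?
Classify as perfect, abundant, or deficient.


Proper divisors: 1, 19, 109
Sum = 1 + 19 + 109 = 129
129 < 2071 → deficient

s(2071) = 129 (deficient)


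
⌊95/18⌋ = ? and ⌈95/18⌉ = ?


95/18 = 5.2778
floor = 5
ceil = 6

floor = 5, ceil = 6


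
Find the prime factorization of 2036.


2036 / 2 = 1018
1018 / 2 = 509
509 / 509 = 1
2036 = 2^2 × 509


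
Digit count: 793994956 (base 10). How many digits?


793994956 has 9 digits in base 10
floor(log10(793994956)) + 1 = floor(8.8998) + 1 = 9

9 digits (base 10)


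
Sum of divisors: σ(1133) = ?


Divisors of 1133: 1, 11, 103, 1133
Sum = 1 + 11 + 103 + 1133 = 1248

σ(1133) = 1248


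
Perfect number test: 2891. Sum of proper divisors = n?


Proper divisors of 2891: 1, 7, 49, 59, 413
Sum = 1 + 7 + 49 + 59 + 413 = 529

No, 2891 is not perfect (529 ≠ 2891)


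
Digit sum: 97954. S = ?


9 + 7 + 9 + 5 + 4 = 34


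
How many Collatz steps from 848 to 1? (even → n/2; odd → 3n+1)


848 → 424 → 212 → 106 → 53 → 160 → 80 → 40 → 20 → 10 → 5 → 16 → 8 → 4 → 2 → 1
Total steps = 15

15 steps


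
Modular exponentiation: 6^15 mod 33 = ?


6^1 mod 33 = 6
6^2 mod 33 = 3
6^3 mod 33 = 18
6^4 mod 33 = 9
6^5 mod 33 = 21
6^6 mod 33 = 27
6^7 mod 33 = 30
6^8 mod 33 = 15
6^9 mod 33 = 24
6^10 mod 33 = 12
6^11 mod 33 = 6
6^12 mod 33 = 3
6^13 mod 33 = 18
6^14 mod 33 = 9
6^15 mod 33 = 21


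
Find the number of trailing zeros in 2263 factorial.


floor(2263/5) = 452
floor(2263/25) = 90
floor(2263/125) = 18
floor(2263/625) = 3
Total = 563

563 trailing zeros


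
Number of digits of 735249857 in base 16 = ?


735249857 in base 16 = 2BD305C1
Number of digits = 8

8 digits (base 16)


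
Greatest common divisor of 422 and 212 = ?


422 = 1 * 212 + 210
212 = 1 * 210 + 2
210 = 105 * 2 + 0
GCD = 2
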